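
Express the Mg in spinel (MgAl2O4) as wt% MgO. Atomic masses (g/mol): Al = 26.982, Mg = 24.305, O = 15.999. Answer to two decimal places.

28.33 wt%

Molar mass of MgAl2O4 = 1×24.305 + 2×26.982 + 4×15.999 = 142.265 g/mol.
Each formula unit contains 1 Mg, equivalent to 1/1 = 1.0000 mol MgO.
M(MgO) = 1×24.305 + 1×15.999 = 40.304 g/mol.
Mass of MgO per formula unit = 1.0000 × 40.304 = 40.304 g.
MgO wt% = 40.304 / 142.265 × 100 = 28.33%.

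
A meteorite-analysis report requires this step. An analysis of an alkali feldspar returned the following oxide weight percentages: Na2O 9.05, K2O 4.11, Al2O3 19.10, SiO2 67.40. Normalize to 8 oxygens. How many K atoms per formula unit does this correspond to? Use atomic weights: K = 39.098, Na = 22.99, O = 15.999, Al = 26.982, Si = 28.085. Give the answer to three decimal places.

0.233 K apfu

9.05 wt% Na2O ÷ 61.979 g/mol = 0.14602 mol, giving 0.29204 Na and 0.14602 O.
4.11 wt% K2O ÷ 94.195 g/mol = 0.04363 mol, giving 0.08726 K and 0.04363 O.
19.10 wt% Al2O3 ÷ 101.961 g/mol = 0.18733 mol, giving 0.37466 Al and 0.56199 O.
67.40 wt% SiO2 ÷ 60.083 g/mol = 1.12178 mol, giving 1.12178 Si and 2.24356 O.
Oxygen sums to 2.99520; scaling by 8/2.99520 = 2.67094 puts the formula on 8 O.
K: 0.08726 × 2.67094 = 0.233 atoms per formula unit.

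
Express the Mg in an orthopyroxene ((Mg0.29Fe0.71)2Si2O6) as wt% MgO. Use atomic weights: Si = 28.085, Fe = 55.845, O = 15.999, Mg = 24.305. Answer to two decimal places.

9.52 wt%

M((Mg0.29Fe0.71)2Si2O6) = 245.561 g/mol; M(MgO) = 40.304 g/mol.
Moles MgO per formula unit = 0.58 Mg ÷ 1 = 0.5800.
MgO fraction = (0.5800 × 40.304) / 245.561 = 23.376/245.561 = 0.0952.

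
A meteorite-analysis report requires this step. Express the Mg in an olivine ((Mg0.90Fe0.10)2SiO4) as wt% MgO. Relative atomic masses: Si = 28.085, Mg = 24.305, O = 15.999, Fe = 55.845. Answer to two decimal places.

49.35 wt%

M((Mg0.90Fe0.10)2SiO4) = 146.999 g/mol; M(MgO) = 40.304 g/mol.
Moles MgO per formula unit = 1.80 Mg ÷ 1 = 1.8000.
MgO fraction = (1.8000 × 40.304) / 146.999 = 72.547/146.999 = 0.4935.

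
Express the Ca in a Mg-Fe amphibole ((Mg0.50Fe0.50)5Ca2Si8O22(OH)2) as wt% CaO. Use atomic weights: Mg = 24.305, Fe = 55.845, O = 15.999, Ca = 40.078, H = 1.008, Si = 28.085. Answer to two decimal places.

12.58 wt%

Molar mass of (Mg0.50Fe0.50)5Ca2Si8O22(OH)2 = 2.50·24.305 + 2.50·55.845 + 2·40.078 + 8·28.085 + 24·15.999 + 2·1.008 = 891.203 g/mol.
Each formula unit contains 2 Ca, equivalent to 2/1 = 2.0000 mol CaO.
M(CaO) = 1×40.078 + 1×15.999 = 56.077 g/mol.
Mass of CaO per formula unit = 2.0000 × 56.077 = 112.154 g.
CaO wt% = 112.154 / 891.203 × 100 = 12.58%.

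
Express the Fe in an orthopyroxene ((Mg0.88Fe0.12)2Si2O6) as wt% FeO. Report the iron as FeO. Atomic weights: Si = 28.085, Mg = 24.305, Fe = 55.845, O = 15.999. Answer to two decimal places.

M((Mg0.88Fe0.12)2Si2O6) = 208.344 g/mol; M(FeO) = 71.844 g/mol.
Moles FeO per formula unit = 0.24 Fe ÷ 1 = 0.2400.
FeO fraction = (0.2400 × 71.844) / 208.344 = 17.243/208.344 = 0.0828.

8.28 wt%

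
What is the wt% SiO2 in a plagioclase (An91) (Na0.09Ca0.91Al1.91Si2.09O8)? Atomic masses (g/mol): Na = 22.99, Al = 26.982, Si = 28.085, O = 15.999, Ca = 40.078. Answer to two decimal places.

M(Na0.09Ca0.91Al1.91Si2.09O8) = 276.765 g/mol; M(SiO2) = 60.083 g/mol.
Moles SiO2 per formula unit = 2.09 Si ÷ 1 = 2.0900.
SiO2 fraction = (2.0900 × 60.083) / 276.765 = 125.573/276.765 = 0.4537.

45.37 wt%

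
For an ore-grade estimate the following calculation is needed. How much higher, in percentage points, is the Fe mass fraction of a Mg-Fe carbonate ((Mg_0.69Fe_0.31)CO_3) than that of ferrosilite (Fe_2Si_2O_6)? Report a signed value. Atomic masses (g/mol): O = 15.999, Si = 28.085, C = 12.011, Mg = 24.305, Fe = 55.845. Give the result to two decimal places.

-23.93 percentage points

First mineral: 17.312 g Fe in 94.090 g formula = 18.40 wt% Fe.
Second mineral: 111.690 g Fe in 263.854 g formula = 42.33 wt% Fe.
18.40% − 42.33% gives a difference of -23.93 percentage points.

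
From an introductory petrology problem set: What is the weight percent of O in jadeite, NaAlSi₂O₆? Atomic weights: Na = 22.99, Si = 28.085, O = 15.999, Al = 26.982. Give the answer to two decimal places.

47.49 mass %

M(NaAlSi₂O₆) = 202.136 g/mol.
O contributes 6 × 15.999 = 95.994 g per mole.
95.994/202.136 = 0.4749 → 47.49%.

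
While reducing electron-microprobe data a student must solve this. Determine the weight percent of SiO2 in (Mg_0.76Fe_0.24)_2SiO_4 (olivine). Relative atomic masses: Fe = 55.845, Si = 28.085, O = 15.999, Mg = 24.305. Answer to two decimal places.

Molar mass of (Mg_0.76Fe_0.24)_2SiO_4 = 1.52·24.305 + 0.48·55.845 + 1·28.085 + 4·15.999 = 155.830 g/mol.
Each formula unit contains 1 Si, equivalent to 1/1 = 1.0000 mol SiO2.
M(SiO2) = 1×28.085 + 2×15.999 = 60.083 g/mol.
Mass of SiO2 per formula unit = 1.0000 × 60.083 = 60.083 g.
SiO2 wt% = 60.083 / 155.830 × 100 = 38.56%.

38.56 wt%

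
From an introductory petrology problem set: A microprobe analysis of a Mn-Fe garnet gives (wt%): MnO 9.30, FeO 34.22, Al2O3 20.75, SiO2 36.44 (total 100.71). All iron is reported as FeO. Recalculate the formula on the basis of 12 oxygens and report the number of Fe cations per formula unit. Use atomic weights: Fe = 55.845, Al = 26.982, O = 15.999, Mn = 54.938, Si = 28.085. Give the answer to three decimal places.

MnO: 9.30/70.937 = 0.13110 mol → 0.13110 mol Mn, 0.13110 mol O.
FeO: 34.22/71.844 = 0.47631 mol → 0.47631 mol Fe, 0.47631 mol O.
Al2O3: 20.75/101.961 = 0.20351 mol → 0.40702 mol Al, 0.61053 mol O.
SiO2: 36.44/60.083 = 0.60649 mol → 0.60649 mol Si, 1.21298 mol O.
Total oxygen = 2.43092 mol. Normalization factor = 12/2.43092 = 4.93640.
Fe per 12 O = 0.47631 × 4.93640 = 2.351.

2.351 Fe apfu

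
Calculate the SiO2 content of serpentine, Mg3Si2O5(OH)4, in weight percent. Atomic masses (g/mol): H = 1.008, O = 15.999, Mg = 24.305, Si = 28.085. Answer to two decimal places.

43.36 wt%

Molar mass of Mg3Si2O5(OH)4 = 3×24.305 + 2×28.085 + 9×15.999 + 4×1.008 = 277.108 g/mol.
Each formula unit contains 2 Si, equivalent to 2/1 = 2.0000 mol SiO2.
M(SiO2) = 1×28.085 + 2×15.999 = 60.083 g/mol.
Mass of SiO2 per formula unit = 2.0000 × 60.083 = 120.166 g.
SiO2 wt% = 120.166 / 277.108 × 100 = 43.36%.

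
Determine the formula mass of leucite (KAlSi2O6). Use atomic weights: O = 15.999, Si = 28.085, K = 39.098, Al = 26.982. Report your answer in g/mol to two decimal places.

The formula mass is the sum 1*39.098 + 1*26.982 + 2*28.085 + 6*15.999.

218.24 g/mol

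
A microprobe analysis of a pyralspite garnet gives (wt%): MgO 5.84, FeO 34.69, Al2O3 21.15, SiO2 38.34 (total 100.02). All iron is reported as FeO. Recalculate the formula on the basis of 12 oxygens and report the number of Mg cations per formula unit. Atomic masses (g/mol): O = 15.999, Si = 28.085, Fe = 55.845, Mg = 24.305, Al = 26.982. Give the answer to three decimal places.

0.688 Mg apfu

MgO: 5.84/40.304 = 0.14490 mol → 0.14490 mol Mg, 0.14490 mol O.
FeO: 34.69/71.844 = 0.48285 mol → 0.48285 mol Fe, 0.48285 mol O.
Al2O3: 21.15/101.961 = 0.20743 mol → 0.41486 mol Al, 0.62229 mol O.
SiO2: 38.34/60.083 = 0.63812 mol → 0.63812 mol Si, 1.27624 mol O.
Total oxygen = 2.52628 mol. Normalization factor = 12/2.52628 = 4.75007.
Mg per 12 O = 0.14490 × 4.75007 = 0.688.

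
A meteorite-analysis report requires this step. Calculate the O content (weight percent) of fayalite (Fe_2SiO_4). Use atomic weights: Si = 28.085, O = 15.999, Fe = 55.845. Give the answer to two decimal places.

Molar mass of Fe_2SiO_4: 2*55.845 + 1*28.085 + 4*15.999 = 203.771 g/mol.
Mass of O per formula unit: 4 × 15.999 = 63.996 g.
Weight fraction O = 63.996 / 203.771 = 0.3141.

31.41 weight percent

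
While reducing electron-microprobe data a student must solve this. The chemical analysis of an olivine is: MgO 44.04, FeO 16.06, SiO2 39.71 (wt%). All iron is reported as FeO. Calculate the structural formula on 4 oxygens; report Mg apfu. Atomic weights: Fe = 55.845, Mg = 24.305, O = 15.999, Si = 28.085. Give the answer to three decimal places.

44.04 wt% MgO ÷ 40.304 g/mol = 1.09270 mol, giving 1.09270 Mg and 1.09270 O.
16.06 wt% FeO ÷ 71.844 g/mol = 0.22354 mol, giving 0.22354 Fe and 0.22354 O.
39.71 wt% SiO2 ÷ 60.083 g/mol = 0.66092 mol, giving 0.66092 Si and 1.32184 O.
Oxygen sums to 2.63808; scaling by 4/2.63808 = 1.51625 puts the formula on 4 O.
Mg: 1.09270 × 1.51625 = 1.657 atoms per formula unit.

1.657 Mg apfu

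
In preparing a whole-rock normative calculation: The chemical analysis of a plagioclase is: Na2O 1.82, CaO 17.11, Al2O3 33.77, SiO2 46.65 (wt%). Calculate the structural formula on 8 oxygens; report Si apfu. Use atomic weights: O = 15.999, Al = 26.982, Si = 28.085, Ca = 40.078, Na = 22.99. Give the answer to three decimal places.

1.82 wt% Na2O ÷ 61.979 g/mol = 0.02936 mol, giving 0.05872 Na and 0.02936 O.
17.11 wt% CaO ÷ 56.077 g/mol = 0.30512 mol, giving 0.30512 Ca and 0.30512 O.
33.77 wt% Al2O3 ÷ 101.961 g/mol = 0.33121 mol, giving 0.66242 Al and 0.99363 O.
46.65 wt% SiO2 ÷ 60.083 g/mol = 0.77643 mol, giving 0.77643 Si and 1.55286 O.
Oxygen sums to 2.88097; scaling by 8/2.88097 = 2.77684 puts the formula on 8 O.
Si: 0.77643 × 2.77684 = 2.156 atoms per formula unit.

2.156 Si apfu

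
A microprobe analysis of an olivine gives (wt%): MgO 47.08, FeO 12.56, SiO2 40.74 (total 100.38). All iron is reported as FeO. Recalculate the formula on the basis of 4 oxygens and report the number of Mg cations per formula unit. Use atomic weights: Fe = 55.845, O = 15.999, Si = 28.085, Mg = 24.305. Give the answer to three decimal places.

MgO: 47.08/40.304 = 1.16812 mol → 1.16812 mol Mg, 1.16812 mol O.
FeO: 12.56/71.844 = 0.17482 mol → 0.17482 mol Fe, 0.17482 mol O.
SiO2: 40.74/60.083 = 0.67806 mol → 0.67806 mol Si, 1.35612 mol O.
Total oxygen = 2.69906 mol. Normalization factor = 4/2.69906 = 1.48200.
Mg per 4 O = 1.16812 × 1.48200 = 1.731.

1.731 Mg apfu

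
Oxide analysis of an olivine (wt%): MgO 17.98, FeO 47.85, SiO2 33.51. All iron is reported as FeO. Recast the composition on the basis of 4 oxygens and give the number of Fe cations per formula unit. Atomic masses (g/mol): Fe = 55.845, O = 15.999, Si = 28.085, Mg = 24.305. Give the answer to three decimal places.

1.196 Fe apfu

MgO (M=40.304): mol = 0.44611; Mg = 0.44611, O = 0.44611.
FeO (M=71.844): mol = 0.66603; Fe = 0.66603, O = 0.66603.
SiO2 (M=60.083): mol = 0.55773; Si = 0.55773, O = 1.11546.
ΣO = 2.22760; factor = 4/ΣO = 1.79565.
Fe apfu = 0.66603 × 1.79565 = 1.196.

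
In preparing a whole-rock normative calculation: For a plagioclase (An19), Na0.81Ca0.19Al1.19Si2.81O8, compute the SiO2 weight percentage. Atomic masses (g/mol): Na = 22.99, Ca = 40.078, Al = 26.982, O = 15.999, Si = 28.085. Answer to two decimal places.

63.65 wt%

Molar mass of Na0.81Ca0.19Al1.19Si2.81O8 = 0.81·22.99 + 0.19·40.078 + 1.19·26.982 + 2.81·28.085 + 8·15.999 = 265.256 g/mol.
Each formula unit contains 2.81 Si, equivalent to 2.81/1 = 2.8100 mol SiO2.
M(SiO2) = 1×28.085 + 2×15.999 = 60.083 g/mol.
Mass of SiO2 per formula unit = 2.8100 × 60.083 = 168.833 g.
SiO2 wt% = 168.833 / 265.256 × 100 = 63.65%.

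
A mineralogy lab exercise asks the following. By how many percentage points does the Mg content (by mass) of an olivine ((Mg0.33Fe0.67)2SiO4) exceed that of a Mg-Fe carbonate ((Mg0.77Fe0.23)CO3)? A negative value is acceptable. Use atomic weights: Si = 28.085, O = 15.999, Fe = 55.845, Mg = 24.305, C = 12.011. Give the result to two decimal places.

-11.67 percentage points

M((Mg0.33Fe0.67)2SiO4) = 182.955 g/mol, so wt% Mg = 16.041/182.955 × 100 = 8.77%.
M((Mg0.77Fe0.23)CO3) = 91.567 g/mol, so wt% Mg = 18.715/91.567 × 100 = 20.44%.
8.77 − 20.44 = -11.67 pp.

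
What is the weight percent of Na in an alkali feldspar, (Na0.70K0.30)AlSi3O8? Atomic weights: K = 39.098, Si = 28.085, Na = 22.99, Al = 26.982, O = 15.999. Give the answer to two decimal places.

6.03 mass %

Formula mass = 0.70·22.99 + 0.30·39.098 + 1·26.982 + 3·28.085 + 8·15.999 = 267.051 g/mol, of which 16.093 g is Na.
So Na makes up 16.093/267.051 = 0.0603 of the mass, i.e. 6.03%.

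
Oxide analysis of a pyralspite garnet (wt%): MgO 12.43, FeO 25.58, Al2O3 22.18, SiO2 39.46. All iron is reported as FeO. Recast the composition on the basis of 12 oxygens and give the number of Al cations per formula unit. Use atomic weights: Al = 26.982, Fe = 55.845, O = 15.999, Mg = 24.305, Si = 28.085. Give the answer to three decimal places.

1.985 Al apfu

MgO (M=40.304): mol = 0.30841; Mg = 0.30841, O = 0.30841.
FeO (M=71.844): mol = 0.35605; Fe = 0.35605, O = 0.35605.
Al2O3 (M=101.961): mol = 0.21753; Al = 0.43506, O = 0.65259.
SiO2 (M=60.083): mol = 0.65676; Si = 0.65676, O = 1.31352.
ΣO = 2.63057; factor = 12/ΣO = 4.56175.
Al apfu = 0.43506 × 4.56175 = 1.985.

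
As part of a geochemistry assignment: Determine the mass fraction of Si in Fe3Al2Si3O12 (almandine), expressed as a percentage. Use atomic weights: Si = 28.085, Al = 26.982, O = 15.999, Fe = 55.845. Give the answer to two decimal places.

16.93 mass %

Molar mass of Fe3Al2Si3O12: 3×55.845 + 2×26.982 + 3×28.085 + 12×15.999 = 497.742 g/mol.
Mass of Si per formula unit: 3 × 28.085 = 84.255 g.
Weight fraction Si = 84.255 / 497.742 = 0.1693.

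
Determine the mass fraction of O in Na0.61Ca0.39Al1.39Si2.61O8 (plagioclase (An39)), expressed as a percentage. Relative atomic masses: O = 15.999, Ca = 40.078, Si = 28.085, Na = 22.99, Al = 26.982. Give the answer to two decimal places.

Molar mass of Na0.61Ca0.39Al1.39Si2.61O8: 0.61*22.99 + 0.39*40.078 + 1.39*26.982 + 2.61*28.085 + 8*15.999 = 268.453 g/mol.
Mass of O per formula unit: 8 × 15.999 = 127.992 g.
Weight fraction O = 127.992 / 268.453 = 0.4768.

47.68 wt%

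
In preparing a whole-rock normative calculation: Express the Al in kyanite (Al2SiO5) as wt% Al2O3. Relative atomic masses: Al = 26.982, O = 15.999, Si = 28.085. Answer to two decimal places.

62.92 wt%

Formula mass = 162.044 g/mol.
2 Al → 1.0000 mol Al2O3 per formula unit; M(Al2O3) = 101.961, so Al2O3 mass = 101.961 g.
101.961/162.044 × 100 = 62.92 wt%.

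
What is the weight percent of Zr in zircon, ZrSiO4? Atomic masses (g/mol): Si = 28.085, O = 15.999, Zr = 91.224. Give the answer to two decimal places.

M(ZrSiO4) = 183.305 g/mol.
Zr contributes 1 × 91.224 = 91.224 g per mole.
91.224/183.305 = 0.4977 → 49.77%.

49.77 mass %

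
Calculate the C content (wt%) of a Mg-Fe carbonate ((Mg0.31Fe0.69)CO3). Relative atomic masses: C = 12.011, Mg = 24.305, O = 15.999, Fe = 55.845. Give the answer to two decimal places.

11.32 wt%

Molar mass of (Mg0.31Fe0.69)CO3: 0.31×24.305 + 0.69×55.845 + 1×12.011 + 3×15.999 = 106.076 g/mol.
Mass of C per formula unit: 1 × 12.011 = 12.011 g.
Weight fraction C = 12.011 / 106.076 = 0.1132.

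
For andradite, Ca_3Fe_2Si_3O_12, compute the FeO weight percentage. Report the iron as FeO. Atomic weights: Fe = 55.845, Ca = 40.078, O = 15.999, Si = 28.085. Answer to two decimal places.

M(Ca_3Fe_2Si_3O_12) = 508.167 g/mol; M(FeO) = 71.844 g/mol.
Moles FeO per formula unit = 2 Fe ÷ 1 = 2.0000.
FeO fraction = (2.0000 × 71.844) / 508.167 = 143.688/508.167 = 0.2828.

28.28 wt%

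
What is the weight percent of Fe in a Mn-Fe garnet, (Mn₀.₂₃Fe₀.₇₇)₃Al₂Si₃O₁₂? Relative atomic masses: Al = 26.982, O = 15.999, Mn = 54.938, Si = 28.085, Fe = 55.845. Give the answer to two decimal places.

25.95 weight percent

M((Mn₀.₂₃Fe₀.₇₇)₃Al₂Si₃O₁₂) = 497.116 g/mol.
Fe contributes 2.31 × 55.845 = 129.002 g per mole.
129.002/497.116 = 0.2595 → 25.95%.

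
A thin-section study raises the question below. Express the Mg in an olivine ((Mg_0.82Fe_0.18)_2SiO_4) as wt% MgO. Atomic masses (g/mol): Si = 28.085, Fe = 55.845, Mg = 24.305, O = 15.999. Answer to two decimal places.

Formula mass = 152.045 g/mol.
1.64 Mg → 1.6400 mol MgO per formula unit; M(MgO) = 40.304, so MgO mass = 66.099 g.
66.099/152.045 × 100 = 43.47 wt%.

43.47 wt%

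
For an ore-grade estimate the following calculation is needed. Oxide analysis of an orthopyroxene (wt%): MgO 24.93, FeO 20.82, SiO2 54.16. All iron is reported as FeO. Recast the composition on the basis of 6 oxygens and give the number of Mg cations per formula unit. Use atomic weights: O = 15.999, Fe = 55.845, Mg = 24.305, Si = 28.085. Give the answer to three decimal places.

MgO: 24.93/40.304 = 0.61855 mol → 0.61855 mol Mg, 0.61855 mol O.
FeO: 20.82/71.844 = 0.28979 mol → 0.28979 mol Fe, 0.28979 mol O.
SiO2: 54.16/60.083 = 0.90142 mol → 0.90142 mol Si, 1.80284 mol O.
Total oxygen = 2.71118 mol. Normalization factor = 6/2.71118 = 2.21306.
Mg per 6 O = 0.61855 × 2.21306 = 1.369.

1.369 Mg apfu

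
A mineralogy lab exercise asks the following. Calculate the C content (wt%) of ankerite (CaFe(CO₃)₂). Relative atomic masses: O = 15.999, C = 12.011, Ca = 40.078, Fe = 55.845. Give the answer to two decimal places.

Formula mass = 1*40.078 + 1*55.845 + 2*12.011 + 6*15.999 = 215.939 g/mol, of which 24.022 g is C.
So C makes up 24.022/215.939 = 0.1112 of the mass, i.e. 11.12%.

11.12 wt%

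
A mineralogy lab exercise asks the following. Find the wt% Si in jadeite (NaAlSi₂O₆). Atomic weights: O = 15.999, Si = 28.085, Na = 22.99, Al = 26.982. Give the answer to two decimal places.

M(NaAlSi₂O₆) = 202.136 g/mol.
Si contributes 2 × 28.085 = 56.170 g per mole.
56.170/202.136 = 0.2779 → 27.79%.

27.79 mass %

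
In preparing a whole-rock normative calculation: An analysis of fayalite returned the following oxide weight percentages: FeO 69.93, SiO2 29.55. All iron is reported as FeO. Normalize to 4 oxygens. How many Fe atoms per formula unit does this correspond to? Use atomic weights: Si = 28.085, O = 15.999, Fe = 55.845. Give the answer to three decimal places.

1.989 Fe apfu

69.93 wt% FeO ÷ 71.844 g/mol = 0.97336 mol, giving 0.97336 Fe and 0.97336 O.
29.55 wt% SiO2 ÷ 60.083 g/mol = 0.49182 mol, giving 0.49182 Si and 0.98364 O.
Oxygen sums to 1.95700; scaling by 4/1.95700 = 2.04394 puts the formula on 4 O.
Fe: 0.97336 × 2.04394 = 1.989 atoms per formula unit.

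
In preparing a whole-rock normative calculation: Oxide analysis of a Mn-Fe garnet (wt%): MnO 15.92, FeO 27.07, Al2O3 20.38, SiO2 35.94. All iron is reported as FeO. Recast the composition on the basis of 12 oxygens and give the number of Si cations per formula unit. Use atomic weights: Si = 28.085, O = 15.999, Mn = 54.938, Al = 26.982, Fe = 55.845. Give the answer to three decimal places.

2.994 Si apfu

MnO (M=70.937): mol = 0.22442; Mn = 0.22442, O = 0.22442.
FeO (M=71.844): mol = 0.37679; Fe = 0.37679, O = 0.37679.
Al2O3 (M=101.961): mol = 0.19988; Al = 0.39976, O = 0.59964.
SiO2 (M=60.083): mol = 0.59817; Si = 0.59817, O = 1.19634.
ΣO = 2.39719; factor = 12/ΣO = 5.00586.
Si apfu = 0.59817 × 5.00586 = 2.994.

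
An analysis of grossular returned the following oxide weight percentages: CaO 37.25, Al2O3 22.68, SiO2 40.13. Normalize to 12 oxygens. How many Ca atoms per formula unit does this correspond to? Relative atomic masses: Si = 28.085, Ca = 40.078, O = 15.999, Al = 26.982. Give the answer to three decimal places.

CaO: 37.25/56.077 = 0.66427 mol → 0.66427 mol Ca, 0.66427 mol O.
Al2O3: 22.68/101.961 = 0.22244 mol → 0.44488 mol Al, 0.66732 mol O.
SiO2: 40.13/60.083 = 0.66791 mol → 0.66791 mol Si, 1.33582 mol O.
Total oxygen = 2.66741 mol. Normalization factor = 12/2.66741 = 4.49875.
Ca per 12 O = 0.66427 × 4.49875 = 2.988.

2.988 Ca apfu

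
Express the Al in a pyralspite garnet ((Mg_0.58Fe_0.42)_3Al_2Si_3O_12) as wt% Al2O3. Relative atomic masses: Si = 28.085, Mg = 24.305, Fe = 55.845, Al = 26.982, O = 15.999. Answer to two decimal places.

Molar mass of (Mg_0.58Fe_0.42)_3Al_2Si_3O_12 = 1.74·24.305 + 1.26·55.845 + 2·26.982 + 3·28.085 + 12·15.999 = 442.862 g/mol.
Each formula unit contains 2 Al, equivalent to 2/2 = 1.0000 mol Al2O3.
M(Al2O3) = 2×26.982 + 3×15.999 = 101.961 g/mol.
Mass of Al2O3 per formula unit = 1.0000 × 101.961 = 101.961 g.
Al2O3 wt% = 101.961 / 442.862 × 100 = 23.02%.

23.02 wt%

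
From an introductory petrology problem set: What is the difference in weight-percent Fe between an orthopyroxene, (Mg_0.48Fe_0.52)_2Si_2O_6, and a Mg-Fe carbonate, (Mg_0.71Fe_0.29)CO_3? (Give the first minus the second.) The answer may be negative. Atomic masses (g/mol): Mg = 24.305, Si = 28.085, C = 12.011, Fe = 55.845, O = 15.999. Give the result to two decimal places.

7.54 percentage points

First mineral: 58.079 g Fe in 233.576 g formula = 24.87 wt% Fe.
Second mineral: 16.195 g Fe in 93.460 g formula = 17.33 wt% Fe.
24.87% − 17.33% gives a difference of 7.54 percentage points.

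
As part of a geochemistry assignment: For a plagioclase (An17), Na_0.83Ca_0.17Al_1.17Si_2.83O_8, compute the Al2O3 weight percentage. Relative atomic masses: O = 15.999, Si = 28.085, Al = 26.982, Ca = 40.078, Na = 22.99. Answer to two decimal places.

M(Na_0.83Ca_0.17Al_1.17Si_2.83O_8) = 264.936 g/mol; M(Al2O3) = 101.961 g/mol.
Moles Al2O3 per formula unit = 1.17 Al ÷ 2 = 0.5850.
Al2O3 fraction = (0.5850 × 101.961) / 264.936 = 59.647/264.936 = 0.2251.

22.51 wt%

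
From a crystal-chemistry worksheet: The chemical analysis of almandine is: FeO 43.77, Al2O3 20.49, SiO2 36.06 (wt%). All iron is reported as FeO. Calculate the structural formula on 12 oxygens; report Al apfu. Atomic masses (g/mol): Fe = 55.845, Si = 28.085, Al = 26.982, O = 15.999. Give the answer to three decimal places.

1.999 Al apfu

FeO (M=71.844): mol = 0.60924; Fe = 0.60924, O = 0.60924.
Al2O3 (M=101.961): mol = 0.20096; Al = 0.40192, O = 0.60288.
SiO2 (M=60.083): mol = 0.60017; Si = 0.60017, O = 1.20034.
ΣO = 2.41246; factor = 12/ΣO = 4.97418.
Al apfu = 0.40192 × 4.97418 = 1.999.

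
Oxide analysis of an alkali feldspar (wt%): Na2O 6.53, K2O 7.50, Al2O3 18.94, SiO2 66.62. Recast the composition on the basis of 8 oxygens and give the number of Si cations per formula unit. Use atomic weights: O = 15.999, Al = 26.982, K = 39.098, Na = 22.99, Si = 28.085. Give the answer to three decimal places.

2.997 Si apfu

Na2O (M=61.979): mol = 0.10536; Na = 0.21072, O = 0.10536.
K2O (M=94.195): mol = 0.07962; K = 0.15924, O = 0.07962.
Al2O3 (M=101.961): mol = 0.18576; Al = 0.37152, O = 0.55728.
SiO2 (M=60.083): mol = 1.10880; Si = 1.10880, O = 2.21760.
ΣO = 2.95986; factor = 8/ΣO = 2.70283.
Si apfu = 1.10880 × 2.70283 = 2.997.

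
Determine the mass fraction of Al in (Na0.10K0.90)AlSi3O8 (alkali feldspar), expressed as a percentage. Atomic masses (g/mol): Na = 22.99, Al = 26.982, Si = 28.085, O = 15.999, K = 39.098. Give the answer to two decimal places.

9.75 mass %

Formula mass = 0.10·22.99 + 0.90·39.098 + 1·26.982 + 3·28.085 + 8·15.999 = 276.716 g/mol, of which 26.982 g is Al.
So Al makes up 26.982/276.716 = 0.0975 of the mass, i.e. 9.75%.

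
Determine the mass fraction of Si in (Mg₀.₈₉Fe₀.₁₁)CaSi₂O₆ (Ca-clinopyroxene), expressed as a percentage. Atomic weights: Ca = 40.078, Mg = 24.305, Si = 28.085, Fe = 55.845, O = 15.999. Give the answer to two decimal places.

M((Mg₀.₈₉Fe₀.₁₁)CaSi₂O₆) = 220.016 g/mol.
Si contributes 2 × 28.085 = 56.170 g per mole.
56.170/220.016 = 0.2553 → 25.53%.

25.53 mass %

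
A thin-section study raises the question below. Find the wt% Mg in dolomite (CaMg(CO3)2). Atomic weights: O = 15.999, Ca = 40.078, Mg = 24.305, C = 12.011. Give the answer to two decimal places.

Formula mass = 1×40.078 + 1×24.305 + 2×12.011 + 6×15.999 = 184.399 g/mol, of which 24.305 g is Mg.
So Mg makes up 24.305/184.399 = 0.1318 of the mass, i.e. 13.18%.

13.18 weight percent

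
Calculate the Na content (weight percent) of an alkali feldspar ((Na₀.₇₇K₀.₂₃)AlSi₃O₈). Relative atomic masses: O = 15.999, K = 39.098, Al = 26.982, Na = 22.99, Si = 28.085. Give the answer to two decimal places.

Molar mass of (Na₀.₇₇K₀.₂₃)AlSi₃O₈: 0.77×22.99 + 0.23×39.098 + 1×26.982 + 3×28.085 + 8×15.999 = 265.924 g/mol.
Mass of Na per formula unit: 0.77 × 22.99 = 17.702 g.
Weight fraction Na = 17.702 / 265.924 = 0.0666.

6.66 weight percent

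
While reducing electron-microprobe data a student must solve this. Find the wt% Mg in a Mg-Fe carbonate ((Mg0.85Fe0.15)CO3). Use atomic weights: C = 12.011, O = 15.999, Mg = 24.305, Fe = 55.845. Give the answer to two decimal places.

23.20 weight percent

Formula mass = 0.85·24.305 + 0.15·55.845 + 1·12.011 + 3·15.999 = 89.044 g/mol, of which 20.659 g is Mg.
So Mg makes up 20.659/89.044 = 0.2320 of the mass, i.e. 23.20%.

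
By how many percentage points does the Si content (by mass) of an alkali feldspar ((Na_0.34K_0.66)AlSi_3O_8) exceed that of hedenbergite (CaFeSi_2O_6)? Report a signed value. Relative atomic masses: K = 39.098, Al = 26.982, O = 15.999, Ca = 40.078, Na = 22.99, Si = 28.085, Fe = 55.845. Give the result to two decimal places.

M((Na_0.34K_0.66)AlSi_3O_8) = 272.850 g/mol, so wt% Si = 84.255/272.850 × 100 = 30.88%.
M(CaFeSi_2O_6) = 248.087 g/mol, so wt% Si = 56.170/248.087 × 100 = 22.64%.
30.88 − 22.64 = 8.24 pp.

8.24 percentage points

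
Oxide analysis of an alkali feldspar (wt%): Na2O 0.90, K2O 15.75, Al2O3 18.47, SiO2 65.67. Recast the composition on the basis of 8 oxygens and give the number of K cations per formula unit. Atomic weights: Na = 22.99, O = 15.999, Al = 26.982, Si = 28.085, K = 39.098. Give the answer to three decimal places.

0.919 K apfu

0.90 wt% Na2O ÷ 61.979 g/mol = 0.01452 mol, giving 0.02904 Na and 0.01452 O.
15.75 wt% K2O ÷ 94.195 g/mol = 0.16721 mol, giving 0.33442 K and 0.16721 O.
18.47 wt% Al2O3 ÷ 101.961 g/mol = 0.18115 mol, giving 0.36230 Al and 0.54345 O.
65.67 wt% SiO2 ÷ 60.083 g/mol = 1.09299 mol, giving 1.09299 Si and 2.18598 O.
Oxygen sums to 2.91116; scaling by 8/2.91116 = 2.74805 puts the formula on 8 O.
K: 0.33442 × 2.74805 = 0.919 atoms per formula unit.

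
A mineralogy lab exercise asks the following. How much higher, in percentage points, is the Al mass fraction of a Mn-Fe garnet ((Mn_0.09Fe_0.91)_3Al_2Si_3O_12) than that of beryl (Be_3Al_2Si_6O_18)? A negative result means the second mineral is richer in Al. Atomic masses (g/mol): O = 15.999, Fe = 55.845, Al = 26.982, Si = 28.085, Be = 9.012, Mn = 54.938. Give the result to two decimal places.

0.81 percentage points

First mineral: 53.964 g Al in 497.497 g formula = 10.85 wt% Al.
Second mineral: 53.964 g Al in 537.492 g formula = 10.04 wt% Al.
10.85% − 10.04% gives a difference of 0.81 percentage points.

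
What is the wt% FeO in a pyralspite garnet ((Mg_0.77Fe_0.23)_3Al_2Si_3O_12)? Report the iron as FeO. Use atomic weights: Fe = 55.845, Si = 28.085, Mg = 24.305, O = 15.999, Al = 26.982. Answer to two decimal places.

Molar mass of (Mg_0.77Fe_0.23)_3Al_2Si_3O_12 = 2.31*24.305 + 0.69*55.845 + 2*26.982 + 3*28.085 + 12*15.999 = 424.885 g/mol.
Each formula unit contains 0.69 Fe, equivalent to 0.69/1 = 0.6900 mol FeO.
M(FeO) = 1×55.845 + 1×15.999 = 71.844 g/mol.
Mass of FeO per formula unit = 0.6900 × 71.844 = 49.572 g.
FeO wt% = 49.572 / 424.885 × 100 = 11.67%.

11.67 wt%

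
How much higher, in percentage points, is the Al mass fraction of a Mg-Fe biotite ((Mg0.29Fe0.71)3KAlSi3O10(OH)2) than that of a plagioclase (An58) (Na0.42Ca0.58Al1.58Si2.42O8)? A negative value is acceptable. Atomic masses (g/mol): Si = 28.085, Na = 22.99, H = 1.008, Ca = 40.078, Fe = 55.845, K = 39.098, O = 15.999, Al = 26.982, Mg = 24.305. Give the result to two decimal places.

M((Mg0.29Fe0.71)3KAlSi3O10(OH)2) = 484.434 g/mol, so wt% Al = 26.982/484.434 × 100 = 5.57%.
M(Na0.42Ca0.58Al1.58Si2.42O8) = 271.490 g/mol, so wt% Al = 42.632/271.490 × 100 = 15.70%.
5.57 − 15.70 = -10.13 pp.

-10.13 percentage points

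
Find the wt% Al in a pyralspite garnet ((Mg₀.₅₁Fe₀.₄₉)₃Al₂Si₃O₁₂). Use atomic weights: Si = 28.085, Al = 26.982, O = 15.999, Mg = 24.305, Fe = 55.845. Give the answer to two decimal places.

Molar mass of (Mg₀.₅₁Fe₀.₄₉)₃Al₂Si₃O₁₂: 1.53×24.305 + 1.47×55.845 + 2×26.982 + 3×28.085 + 12×15.999 = 449.486 g/mol.
Mass of Al per formula unit: 2 × 26.982 = 53.964 g.
Weight fraction Al = 53.964 / 449.486 = 0.1201.

12.01 mass %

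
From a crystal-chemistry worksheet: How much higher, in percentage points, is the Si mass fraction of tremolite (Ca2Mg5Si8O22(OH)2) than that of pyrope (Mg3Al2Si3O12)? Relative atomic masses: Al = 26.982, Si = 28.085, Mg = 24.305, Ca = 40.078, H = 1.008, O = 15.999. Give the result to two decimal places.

6.76 percentage points

Si in Ca2Mg5Si8O22(OH)2: molar mass 812.353 g/mol; 8×28.085 = 224.680 g → 27.66 wt%.
Si in Mg3Al2Si3O12: molar mass 403.122 g/mol; 3×28.085 = 84.255 g → 20.90 wt%.
Difference = 27.66 − 20.90 = 6.76 percentage points.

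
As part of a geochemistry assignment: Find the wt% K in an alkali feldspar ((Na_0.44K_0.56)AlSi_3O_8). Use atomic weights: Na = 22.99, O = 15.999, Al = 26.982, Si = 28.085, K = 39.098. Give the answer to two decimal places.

M((Na_0.44K_0.56)AlSi_3O_8) = 271.239 g/mol.
K contributes 0.56 × 39.098 = 21.895 g per mole.
21.895/271.239 = 0.0807 → 8.07%.

8.07 weight percent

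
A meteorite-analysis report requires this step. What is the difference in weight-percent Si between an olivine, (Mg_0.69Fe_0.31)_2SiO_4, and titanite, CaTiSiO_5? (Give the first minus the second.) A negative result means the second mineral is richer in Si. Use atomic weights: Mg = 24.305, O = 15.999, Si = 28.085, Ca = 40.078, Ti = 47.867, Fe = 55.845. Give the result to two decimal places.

M((Mg_0.69Fe_0.31)_2SiO_4) = 160.246 g/mol, so wt% Si = 28.085/160.246 × 100 = 17.53%.
M(CaTiSiO_5) = 196.025 g/mol, so wt% Si = 28.085/196.025 × 100 = 14.33%.
17.53 − 14.33 = 3.20 pp.

3.20 percentage points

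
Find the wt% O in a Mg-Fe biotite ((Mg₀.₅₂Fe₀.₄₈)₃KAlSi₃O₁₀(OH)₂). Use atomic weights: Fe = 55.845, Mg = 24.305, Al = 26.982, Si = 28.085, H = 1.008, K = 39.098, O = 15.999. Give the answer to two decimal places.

M((Mg₀.₅₂Fe₀.₄₈)₃KAlSi₃O₁₀(OH)₂) = 462.672 g/mol.
O contributes 12 × 15.999 = 191.988 g per mole.
191.988/462.672 = 0.4150 → 41.50%.

41.50 mass %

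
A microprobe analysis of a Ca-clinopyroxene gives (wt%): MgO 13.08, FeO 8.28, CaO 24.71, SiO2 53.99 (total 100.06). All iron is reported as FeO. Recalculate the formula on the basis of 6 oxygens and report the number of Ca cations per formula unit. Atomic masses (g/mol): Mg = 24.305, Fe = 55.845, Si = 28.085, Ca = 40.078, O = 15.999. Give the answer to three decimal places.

0.987 Ca apfu

MgO: 13.08/40.304 = 0.32453 mol → 0.32453 mol Mg, 0.32453 mol O.
FeO: 8.28/71.844 = 0.11525 mol → 0.11525 mol Fe, 0.11525 mol O.
CaO: 24.71/56.077 = 0.44064 mol → 0.44064 mol Ca, 0.44064 mol O.
SiO2: 53.99/60.083 = 0.89859 mol → 0.89859 mol Si, 1.79718 mol O.
Total oxygen = 2.67760 mol. Normalization factor = 6/2.67760 = 2.24081.
Ca per 6 O = 0.44064 × 2.24081 = 0.987.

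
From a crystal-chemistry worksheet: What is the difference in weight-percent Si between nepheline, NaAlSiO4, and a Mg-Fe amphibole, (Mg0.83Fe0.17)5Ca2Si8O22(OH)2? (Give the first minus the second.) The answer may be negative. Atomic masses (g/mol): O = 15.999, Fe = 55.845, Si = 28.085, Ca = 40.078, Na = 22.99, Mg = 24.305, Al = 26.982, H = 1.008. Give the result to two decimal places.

Si in NaAlSiO4: molar mass 142.053 g/mol; 1×28.085 = 28.085 g → 19.77 wt%.
Si in (Mg0.83Fe0.17)5Ca2Si8O22(OH)2: molar mass 839.162 g/mol; 8×28.085 = 224.680 g → 26.77 wt%.
Difference = 19.77 − 26.77 = -7.00 percentage points.

-7.00 percentage points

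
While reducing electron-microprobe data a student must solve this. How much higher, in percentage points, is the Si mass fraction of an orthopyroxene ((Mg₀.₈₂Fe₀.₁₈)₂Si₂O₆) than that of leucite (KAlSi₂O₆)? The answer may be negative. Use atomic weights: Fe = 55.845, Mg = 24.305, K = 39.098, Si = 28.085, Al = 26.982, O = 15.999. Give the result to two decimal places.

0.74 percentage points

Si in (Mg₀.₈₂Fe₀.₁₈)₂Si₂O₆: molar mass 212.128 g/mol; 2×28.085 = 56.170 g → 26.48 wt%.
Si in KAlSi₂O₆: molar mass 218.244 g/mol; 2×28.085 = 56.170 g → 25.74 wt%.
Difference = 26.48 − 25.74 = 0.74 percentage points.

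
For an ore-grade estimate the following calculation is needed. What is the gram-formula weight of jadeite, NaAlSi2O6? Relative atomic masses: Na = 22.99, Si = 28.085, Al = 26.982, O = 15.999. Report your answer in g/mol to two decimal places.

Na: 1 × 22.99 = 22.9900
Al: 1 × 26.982 = 26.9820
Si: 2 × 28.085 = 56.1700
O: 6 × 15.999 = 95.9940
Summing the contributions gives the formula mass.

202.14 g/mol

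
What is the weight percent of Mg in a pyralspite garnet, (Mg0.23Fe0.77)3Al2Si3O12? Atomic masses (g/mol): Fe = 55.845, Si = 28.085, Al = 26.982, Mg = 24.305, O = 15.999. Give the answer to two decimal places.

3.52 weight percent

Molar mass of (Mg0.23Fe0.77)3Al2Si3O12: 0.69*24.305 + 2.31*55.845 + 2*26.982 + 3*28.085 + 12*15.999 = 475.979 g/mol.
Mass of Mg per formula unit: 0.69 × 24.305 = 16.770 g.
Weight fraction Mg = 16.770 / 475.979 = 0.0352.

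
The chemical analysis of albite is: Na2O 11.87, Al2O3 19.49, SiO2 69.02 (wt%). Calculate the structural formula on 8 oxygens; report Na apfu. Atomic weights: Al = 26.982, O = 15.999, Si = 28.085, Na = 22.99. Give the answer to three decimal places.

1.001 Na apfu

11.87 wt% Na2O ÷ 61.979 g/mol = 0.19152 mol, giving 0.38304 Na and 0.19152 O.
19.49 wt% Al2O3 ÷ 101.961 g/mol = 0.19115 mol, giving 0.38230 Al and 0.57345 O.
69.02 wt% SiO2 ÷ 60.083 g/mol = 1.14874 mol, giving 1.14874 Si and 2.29748 O.
Oxygen sums to 3.06245; scaling by 8/3.06245 = 2.61229 puts the formula on 8 O.
Na: 0.38304 × 2.61229 = 1.001 atoms per formula unit.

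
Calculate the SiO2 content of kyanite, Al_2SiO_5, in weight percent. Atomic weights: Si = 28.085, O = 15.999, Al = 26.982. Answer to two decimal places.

37.08 wt%

Formula mass = 162.044 g/mol.
1 Si → 1.0000 mol SiO2 per formula unit; M(SiO2) = 60.083, so SiO2 mass = 60.083 g.
60.083/162.044 × 100 = 37.08 wt%.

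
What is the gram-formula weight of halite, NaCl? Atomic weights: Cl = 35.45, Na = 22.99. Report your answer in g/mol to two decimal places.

M = 1(22.99) + 1(35.45)

58.44 g/mol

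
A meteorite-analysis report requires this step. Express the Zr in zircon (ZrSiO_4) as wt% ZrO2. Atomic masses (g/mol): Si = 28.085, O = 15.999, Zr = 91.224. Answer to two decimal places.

67.22 wt%

Formula mass = 183.305 g/mol.
1 Zr → 1.0000 mol ZrO2 per formula unit; M(ZrO2) = 123.222, so ZrO2 mass = 123.222 g.
123.222/183.305 × 100 = 67.22 wt%.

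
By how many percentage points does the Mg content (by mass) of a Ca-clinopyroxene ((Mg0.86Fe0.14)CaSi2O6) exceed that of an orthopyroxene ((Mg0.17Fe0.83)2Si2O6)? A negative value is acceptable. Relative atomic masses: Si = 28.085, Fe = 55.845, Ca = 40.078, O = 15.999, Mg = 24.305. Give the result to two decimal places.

6.20 percentage points

M((Mg0.86Fe0.14)CaSi2O6) = 220.963 g/mol, so wt% Mg = 20.902/220.963 × 100 = 9.46%.
M((Mg0.17Fe0.83)2Si2O6) = 253.130 g/mol, so wt% Mg = 8.264/253.130 × 100 = 3.26%.
9.46 − 3.26 = 6.20 pp.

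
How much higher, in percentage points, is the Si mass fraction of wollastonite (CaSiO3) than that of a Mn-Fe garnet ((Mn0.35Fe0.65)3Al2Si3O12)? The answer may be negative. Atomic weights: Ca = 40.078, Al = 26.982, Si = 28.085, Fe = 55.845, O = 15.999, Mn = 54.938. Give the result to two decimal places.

First mineral: 28.085 g Si in 116.160 g formula = 24.18 wt% Si.
Second mineral: 84.255 g Si in 496.790 g formula = 16.96 wt% Si.
24.18% − 16.96% gives a difference of 7.22 percentage points.

7.22 percentage points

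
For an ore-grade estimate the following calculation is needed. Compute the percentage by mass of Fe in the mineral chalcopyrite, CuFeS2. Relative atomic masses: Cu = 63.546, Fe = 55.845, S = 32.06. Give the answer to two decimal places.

M(CuFeS2) = 183.511 g/mol.
Fe contributes 1 × 55.845 = 55.845 g per mole.
55.845/183.511 = 0.3043 → 30.43%.

30.43 wt%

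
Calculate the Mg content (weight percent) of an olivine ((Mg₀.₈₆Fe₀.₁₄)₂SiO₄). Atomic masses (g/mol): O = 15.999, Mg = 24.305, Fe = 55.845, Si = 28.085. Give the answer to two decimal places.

Formula mass = 1.72·24.305 + 0.28·55.845 + 1·28.085 + 4·15.999 = 149.522 g/mol, of which 41.805 g is Mg.
So Mg makes up 41.805/149.522 = 0.2796 of the mass, i.e. 27.96%.

27.96 weight percent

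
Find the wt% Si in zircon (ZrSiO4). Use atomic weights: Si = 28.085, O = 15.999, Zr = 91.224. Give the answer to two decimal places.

Molar mass of ZrSiO4: 1·91.224 + 1·28.085 + 4·15.999 = 183.305 g/mol.
Mass of Si per formula unit: 1 × 28.085 = 28.085 g.
Weight fraction Si = 28.085 / 183.305 = 0.1532.

15.32 mass %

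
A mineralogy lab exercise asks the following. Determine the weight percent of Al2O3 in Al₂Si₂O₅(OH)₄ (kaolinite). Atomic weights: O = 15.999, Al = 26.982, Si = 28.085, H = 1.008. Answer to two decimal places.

Molar mass of Al₂Si₂O₅(OH)₄ = 2*26.982 + 2*28.085 + 9*15.999 + 4*1.008 = 258.157 g/mol.
Each formula unit contains 2 Al, equivalent to 2/2 = 1.0000 mol Al2O3.
M(Al2O3) = 2×26.982 + 3×15.999 = 101.961 g/mol.
Mass of Al2O3 per formula unit = 1.0000 × 101.961 = 101.961 g.
Al2O3 wt% = 101.961 / 258.157 × 100 = 39.50%.

39.50 wt%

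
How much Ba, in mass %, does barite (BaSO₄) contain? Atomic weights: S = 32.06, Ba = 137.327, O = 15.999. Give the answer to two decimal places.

Formula mass = 1×137.327 + 1×32.06 + 4×15.999 = 233.383 g/mol, of which 137.327 g is Ba.
So Ba makes up 137.327/233.383 = 0.5884 of the mass, i.e. 58.84%.

58.84 mass %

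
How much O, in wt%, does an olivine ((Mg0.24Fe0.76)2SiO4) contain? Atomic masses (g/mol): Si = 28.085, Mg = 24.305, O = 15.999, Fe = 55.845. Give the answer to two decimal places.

M((Mg0.24Fe0.76)2SiO4) = 188.632 g/mol.
O contributes 4 × 15.999 = 63.996 g per mole.
63.996/188.632 = 0.3393 → 33.93%.

33.93 wt%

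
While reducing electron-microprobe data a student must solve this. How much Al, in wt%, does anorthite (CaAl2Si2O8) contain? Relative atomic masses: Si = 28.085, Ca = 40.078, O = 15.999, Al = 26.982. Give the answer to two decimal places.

19.40 wt%

M(CaAl2Si2O8) = 278.204 g/mol.
Al contributes 2 × 26.982 = 53.964 g per mole.
53.964/278.204 = 0.1940 → 19.40%.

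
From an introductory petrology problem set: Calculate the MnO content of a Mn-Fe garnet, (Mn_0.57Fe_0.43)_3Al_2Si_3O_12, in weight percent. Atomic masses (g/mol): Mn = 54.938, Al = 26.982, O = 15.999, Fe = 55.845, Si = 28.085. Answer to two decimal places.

Molar mass of (Mn_0.57Fe_0.43)_3Al_2Si_3O_12 = 1.71×54.938 + 1.29×55.845 + 2×26.982 + 3×28.085 + 12×15.999 = 496.191 g/mol.
Each formula unit contains 1.71 Mn, equivalent to 1.71/1 = 1.7100 mol MnO.
M(MnO) = 1×54.938 + 1×15.999 = 70.937 g/mol.
Mass of MnO per formula unit = 1.7100 × 70.937 = 121.302 g.
MnO wt% = 121.302 / 496.191 × 100 = 24.45%.

24.45 wt%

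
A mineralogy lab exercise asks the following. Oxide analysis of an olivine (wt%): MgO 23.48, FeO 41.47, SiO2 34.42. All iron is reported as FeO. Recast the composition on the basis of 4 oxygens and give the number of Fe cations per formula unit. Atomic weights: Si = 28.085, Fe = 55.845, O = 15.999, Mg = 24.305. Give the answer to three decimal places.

1.001 Fe apfu

MgO (M=40.304): mol = 0.58257; Mg = 0.58257, O = 0.58257.
FeO (M=71.844): mol = 0.57722; Fe = 0.57722, O = 0.57722.
SiO2 (M=60.083): mol = 0.57287; Si = 0.57287, O = 1.14574.
ΣO = 2.30553; factor = 4/ΣO = 1.73496.
Fe apfu = 0.57722 × 1.73496 = 1.001.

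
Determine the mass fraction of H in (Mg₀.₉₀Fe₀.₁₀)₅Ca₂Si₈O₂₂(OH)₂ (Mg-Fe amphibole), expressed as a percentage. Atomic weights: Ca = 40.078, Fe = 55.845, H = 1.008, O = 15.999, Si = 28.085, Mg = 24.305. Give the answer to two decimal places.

0.24 wt%

Formula mass = 4.50·24.305 + 0.50·55.845 + 2·40.078 + 8·28.085 + 24·15.999 + 2·1.008 = 828.123 g/mol, of which 2.016 g is H.
So H makes up 2.016/828.123 = 0.0024 of the mass, i.e. 0.24%.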